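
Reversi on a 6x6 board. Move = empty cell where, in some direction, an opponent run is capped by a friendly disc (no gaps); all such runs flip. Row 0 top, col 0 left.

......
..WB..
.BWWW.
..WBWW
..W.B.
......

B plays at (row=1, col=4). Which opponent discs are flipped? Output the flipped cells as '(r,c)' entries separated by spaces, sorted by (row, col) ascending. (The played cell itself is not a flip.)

Dir NW: first cell '.' (not opp) -> no flip
Dir N: first cell '.' (not opp) -> no flip
Dir NE: first cell '.' (not opp) -> no flip
Dir W: first cell 'B' (not opp) -> no flip
Dir E: first cell '.' (not opp) -> no flip
Dir SW: opp run (2,3) (3,2), next='.' -> no flip
Dir S: opp run (2,4) (3,4) capped by B -> flip
Dir SE: first cell '.' (not opp) -> no flip

Answer: (2,4) (3,4)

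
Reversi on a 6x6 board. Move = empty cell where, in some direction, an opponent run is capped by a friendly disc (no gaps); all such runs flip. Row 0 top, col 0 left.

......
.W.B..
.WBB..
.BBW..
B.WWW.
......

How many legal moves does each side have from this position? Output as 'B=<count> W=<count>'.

-- B to move --
(0,0): flips 1 -> legal
(0,1): flips 2 -> legal
(0,2): no bracket -> illegal
(1,0): flips 1 -> legal
(1,2): no bracket -> illegal
(2,0): flips 1 -> legal
(2,4): no bracket -> illegal
(3,0): no bracket -> illegal
(3,4): flips 1 -> legal
(3,5): no bracket -> illegal
(4,1): no bracket -> illegal
(4,5): no bracket -> illegal
(5,1): no bracket -> illegal
(5,2): flips 1 -> legal
(5,3): flips 3 -> legal
(5,4): flips 1 -> legal
(5,5): flips 2 -> legal
B mobility = 9
-- W to move --
(0,2): no bracket -> illegal
(0,3): flips 2 -> legal
(0,4): no bracket -> illegal
(1,2): flips 2 -> legal
(1,4): no bracket -> illegal
(2,0): flips 1 -> legal
(2,4): flips 2 -> legal
(3,0): flips 2 -> legal
(3,4): no bracket -> illegal
(4,1): flips 1 -> legal
(5,0): no bracket -> illegal
(5,1): no bracket -> illegal
W mobility = 6

Answer: B=9 W=6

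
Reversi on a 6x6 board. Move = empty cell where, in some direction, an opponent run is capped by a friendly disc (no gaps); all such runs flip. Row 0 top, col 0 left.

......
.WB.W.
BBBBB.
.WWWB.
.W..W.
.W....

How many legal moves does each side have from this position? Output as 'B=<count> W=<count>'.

Answer: B=13 W=5

Derivation:
-- B to move --
(0,0): flips 1 -> legal
(0,1): flips 1 -> legal
(0,2): flips 1 -> legal
(0,3): no bracket -> illegal
(0,4): flips 1 -> legal
(0,5): flips 1 -> legal
(1,0): flips 1 -> legal
(1,3): no bracket -> illegal
(1,5): no bracket -> illegal
(2,5): no bracket -> illegal
(3,0): flips 3 -> legal
(3,5): no bracket -> illegal
(4,0): flips 1 -> legal
(4,2): flips 3 -> legal
(4,3): flips 2 -> legal
(4,5): no bracket -> illegal
(5,0): flips 2 -> legal
(5,2): no bracket -> illegal
(5,3): no bracket -> illegal
(5,4): flips 1 -> legal
(5,5): flips 2 -> legal
B mobility = 13
-- W to move --
(0,1): no bracket -> illegal
(0,2): flips 2 -> legal
(0,3): no bracket -> illegal
(1,0): flips 1 -> legal
(1,3): flips 3 -> legal
(1,5): flips 1 -> legal
(2,5): no bracket -> illegal
(3,0): no bracket -> illegal
(3,5): flips 1 -> legal
(4,3): no bracket -> illegal
(4,5): no bracket -> illegal
W mobility = 5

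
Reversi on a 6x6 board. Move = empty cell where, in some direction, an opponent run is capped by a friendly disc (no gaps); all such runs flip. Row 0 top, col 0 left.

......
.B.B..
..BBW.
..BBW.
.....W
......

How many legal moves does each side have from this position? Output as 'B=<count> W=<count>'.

-- B to move --
(1,4): no bracket -> illegal
(1,5): flips 1 -> legal
(2,5): flips 1 -> legal
(3,5): flips 2 -> legal
(4,3): no bracket -> illegal
(4,4): no bracket -> illegal
(5,4): no bracket -> illegal
(5,5): no bracket -> illegal
B mobility = 3
-- W to move --
(0,0): no bracket -> illegal
(0,1): no bracket -> illegal
(0,2): flips 1 -> legal
(0,3): no bracket -> illegal
(0,4): no bracket -> illegal
(1,0): no bracket -> illegal
(1,2): flips 1 -> legal
(1,4): no bracket -> illegal
(2,0): no bracket -> illegal
(2,1): flips 2 -> legal
(3,1): flips 2 -> legal
(4,1): no bracket -> illegal
(4,2): flips 1 -> legal
(4,3): no bracket -> illegal
(4,4): no bracket -> illegal
W mobility = 5

Answer: B=3 W=5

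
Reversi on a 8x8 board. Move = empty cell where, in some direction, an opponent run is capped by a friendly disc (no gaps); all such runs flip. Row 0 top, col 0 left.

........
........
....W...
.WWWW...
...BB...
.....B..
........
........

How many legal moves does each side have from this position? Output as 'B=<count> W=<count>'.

Answer: B=5 W=4

Derivation:
-- B to move --
(1,3): no bracket -> illegal
(1,4): flips 2 -> legal
(1,5): no bracket -> illegal
(2,0): no bracket -> illegal
(2,1): flips 1 -> legal
(2,2): flips 1 -> legal
(2,3): flips 1 -> legal
(2,5): flips 1 -> legal
(3,0): no bracket -> illegal
(3,5): no bracket -> illegal
(4,0): no bracket -> illegal
(4,1): no bracket -> illegal
(4,2): no bracket -> illegal
(4,5): no bracket -> illegal
B mobility = 5
-- W to move --
(3,5): no bracket -> illegal
(4,2): no bracket -> illegal
(4,5): no bracket -> illegal
(4,6): no bracket -> illegal
(5,2): flips 1 -> legal
(5,3): flips 1 -> legal
(5,4): flips 2 -> legal
(5,6): no bracket -> illegal
(6,4): no bracket -> illegal
(6,5): no bracket -> illegal
(6,6): flips 2 -> legal
W mobility = 4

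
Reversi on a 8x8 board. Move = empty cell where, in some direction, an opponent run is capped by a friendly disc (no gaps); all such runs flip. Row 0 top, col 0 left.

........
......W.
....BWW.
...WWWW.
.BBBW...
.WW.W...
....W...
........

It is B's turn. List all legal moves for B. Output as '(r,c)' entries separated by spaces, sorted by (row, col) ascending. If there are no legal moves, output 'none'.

Answer: (0,7) (2,3) (2,7) (4,5) (4,6) (6,0) (6,1) (6,2) (6,3) (6,5) (7,4)

Derivation:
(0,5): no bracket -> illegal
(0,6): no bracket -> illegal
(0,7): flips 3 -> legal
(1,4): no bracket -> illegal
(1,5): no bracket -> illegal
(1,7): no bracket -> illegal
(2,2): no bracket -> illegal
(2,3): flips 1 -> legal
(2,7): flips 2 -> legal
(3,2): no bracket -> illegal
(3,7): no bracket -> illegal
(4,0): no bracket -> illegal
(4,5): flips 1 -> legal
(4,6): flips 1 -> legal
(4,7): no bracket -> illegal
(5,0): no bracket -> illegal
(5,3): no bracket -> illegal
(5,5): no bracket -> illegal
(6,0): flips 1 -> legal
(6,1): flips 2 -> legal
(6,2): flips 1 -> legal
(6,3): flips 1 -> legal
(6,5): flips 1 -> legal
(7,3): no bracket -> illegal
(7,4): flips 4 -> legal
(7,5): no bracket -> illegal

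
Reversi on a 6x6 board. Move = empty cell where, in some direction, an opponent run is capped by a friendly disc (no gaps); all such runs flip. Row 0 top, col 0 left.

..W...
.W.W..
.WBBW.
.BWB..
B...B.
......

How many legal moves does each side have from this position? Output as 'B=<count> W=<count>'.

Answer: B=9 W=8

Derivation:
-- B to move --
(0,0): flips 1 -> legal
(0,1): flips 2 -> legal
(0,3): flips 1 -> legal
(0,4): flips 1 -> legal
(1,0): no bracket -> illegal
(1,2): no bracket -> illegal
(1,4): no bracket -> illegal
(1,5): flips 1 -> legal
(2,0): flips 1 -> legal
(2,5): flips 1 -> legal
(3,0): no bracket -> illegal
(3,4): no bracket -> illegal
(3,5): no bracket -> illegal
(4,1): flips 1 -> legal
(4,2): flips 1 -> legal
(4,3): no bracket -> illegal
B mobility = 9
-- W to move --
(1,2): flips 1 -> legal
(1,4): flips 1 -> legal
(2,0): no bracket -> illegal
(3,0): flips 1 -> legal
(3,4): flips 1 -> legal
(3,5): no bracket -> illegal
(4,1): flips 1 -> legal
(4,2): flips 1 -> legal
(4,3): flips 2 -> legal
(4,5): no bracket -> illegal
(5,0): no bracket -> illegal
(5,1): no bracket -> illegal
(5,3): no bracket -> illegal
(5,4): no bracket -> illegal
(5,5): flips 3 -> legal
W mobility = 8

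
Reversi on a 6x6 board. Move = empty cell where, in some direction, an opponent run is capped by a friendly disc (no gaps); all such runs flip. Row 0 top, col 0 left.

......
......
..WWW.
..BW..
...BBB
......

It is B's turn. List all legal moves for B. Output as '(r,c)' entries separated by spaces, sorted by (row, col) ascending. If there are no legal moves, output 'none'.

(1,1): flips 2 -> legal
(1,2): flips 1 -> legal
(1,3): flips 2 -> legal
(1,4): flips 1 -> legal
(1,5): no bracket -> illegal
(2,1): no bracket -> illegal
(2,5): no bracket -> illegal
(3,1): no bracket -> illegal
(3,4): flips 1 -> legal
(3,5): no bracket -> illegal
(4,2): no bracket -> illegal

Answer: (1,1) (1,2) (1,3) (1,4) (3,4)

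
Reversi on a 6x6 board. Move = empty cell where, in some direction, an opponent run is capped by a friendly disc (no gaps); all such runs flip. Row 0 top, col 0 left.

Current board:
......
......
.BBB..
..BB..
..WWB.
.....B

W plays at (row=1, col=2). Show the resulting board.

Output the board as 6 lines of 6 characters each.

Place W at (1,2); scan 8 dirs for brackets.
Dir NW: first cell '.' (not opp) -> no flip
Dir N: first cell '.' (not opp) -> no flip
Dir NE: first cell '.' (not opp) -> no flip
Dir W: first cell '.' (not opp) -> no flip
Dir E: first cell '.' (not opp) -> no flip
Dir SW: opp run (2,1), next='.' -> no flip
Dir S: opp run (2,2) (3,2) capped by W -> flip
Dir SE: opp run (2,3), next='.' -> no flip
All flips: (2,2) (3,2)

Answer: ......
..W...
.BWB..
..WB..
..WWB.
.....B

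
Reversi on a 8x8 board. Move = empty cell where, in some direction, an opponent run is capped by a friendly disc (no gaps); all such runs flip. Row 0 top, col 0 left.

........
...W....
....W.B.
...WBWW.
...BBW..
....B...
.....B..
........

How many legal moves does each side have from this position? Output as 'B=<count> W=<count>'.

-- B to move --
(0,2): no bracket -> illegal
(0,3): no bracket -> illegal
(0,4): no bracket -> illegal
(1,2): no bracket -> illegal
(1,4): flips 1 -> legal
(1,5): no bracket -> illegal
(2,2): flips 1 -> legal
(2,3): flips 1 -> legal
(2,5): no bracket -> illegal
(2,7): flips 2 -> legal
(3,2): flips 1 -> legal
(3,7): flips 2 -> legal
(4,2): no bracket -> illegal
(4,6): flips 2 -> legal
(4,7): no bracket -> illegal
(5,5): no bracket -> illegal
(5,6): flips 1 -> legal
B mobility = 8
-- W to move --
(1,5): no bracket -> illegal
(1,6): flips 1 -> legal
(1,7): flips 1 -> legal
(2,3): flips 1 -> legal
(2,5): no bracket -> illegal
(2,7): no bracket -> illegal
(3,2): no bracket -> illegal
(3,7): no bracket -> illegal
(4,2): flips 2 -> legal
(5,2): no bracket -> illegal
(5,3): flips 2 -> legal
(5,5): flips 1 -> legal
(5,6): no bracket -> illegal
(6,3): flips 1 -> legal
(6,4): flips 3 -> legal
(6,6): no bracket -> illegal
(7,4): no bracket -> illegal
(7,5): no bracket -> illegal
(7,6): no bracket -> illegal
W mobility = 8

Answer: B=8 W=8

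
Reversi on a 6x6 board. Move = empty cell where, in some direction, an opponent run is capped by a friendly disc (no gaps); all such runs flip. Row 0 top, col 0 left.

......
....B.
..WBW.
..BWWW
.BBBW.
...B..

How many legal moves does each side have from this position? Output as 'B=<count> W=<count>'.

-- B to move --
(1,1): no bracket -> illegal
(1,2): flips 1 -> legal
(1,3): no bracket -> illegal
(1,5): flips 2 -> legal
(2,1): flips 1 -> legal
(2,5): flips 2 -> legal
(3,1): no bracket -> illegal
(4,5): flips 2 -> legal
(5,4): flips 3 -> legal
(5,5): no bracket -> illegal
B mobility = 6
-- W to move --
(0,3): no bracket -> illegal
(0,4): flips 1 -> legal
(0,5): no bracket -> illegal
(1,2): flips 1 -> legal
(1,3): flips 1 -> legal
(1,5): no bracket -> illegal
(2,1): no bracket -> illegal
(2,5): no bracket -> illegal
(3,0): no bracket -> illegal
(3,1): flips 1 -> legal
(4,0): flips 3 -> legal
(5,0): no bracket -> illegal
(5,1): flips 1 -> legal
(5,2): flips 3 -> legal
(5,4): no bracket -> illegal
W mobility = 7

Answer: B=6 W=7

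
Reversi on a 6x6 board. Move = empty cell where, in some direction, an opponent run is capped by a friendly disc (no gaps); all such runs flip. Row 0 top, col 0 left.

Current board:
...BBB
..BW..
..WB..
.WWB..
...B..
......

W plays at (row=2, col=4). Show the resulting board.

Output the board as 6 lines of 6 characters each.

Answer: ...BBB
..BW..
..WWW.
.WWB..
...B..
......

Derivation:
Place W at (2,4); scan 8 dirs for brackets.
Dir NW: first cell 'W' (not opp) -> no flip
Dir N: first cell '.' (not opp) -> no flip
Dir NE: first cell '.' (not opp) -> no flip
Dir W: opp run (2,3) capped by W -> flip
Dir E: first cell '.' (not opp) -> no flip
Dir SW: opp run (3,3), next='.' -> no flip
Dir S: first cell '.' (not opp) -> no flip
Dir SE: first cell '.' (not opp) -> no flip
All flips: (2,3)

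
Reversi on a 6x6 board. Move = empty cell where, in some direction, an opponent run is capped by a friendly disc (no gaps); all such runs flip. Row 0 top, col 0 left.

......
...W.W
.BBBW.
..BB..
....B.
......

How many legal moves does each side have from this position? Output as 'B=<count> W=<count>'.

Answer: B=3 W=4

Derivation:
-- B to move --
(0,2): no bracket -> illegal
(0,3): flips 1 -> legal
(0,4): flips 1 -> legal
(0,5): no bracket -> illegal
(1,2): no bracket -> illegal
(1,4): no bracket -> illegal
(2,5): flips 1 -> legal
(3,4): no bracket -> illegal
(3,5): no bracket -> illegal
B mobility = 3
-- W to move --
(1,0): no bracket -> illegal
(1,1): no bracket -> illegal
(1,2): no bracket -> illegal
(1,4): no bracket -> illegal
(2,0): flips 3 -> legal
(3,0): no bracket -> illegal
(3,1): flips 1 -> legal
(3,4): no bracket -> illegal
(3,5): no bracket -> illegal
(4,1): no bracket -> illegal
(4,2): flips 1 -> legal
(4,3): flips 2 -> legal
(4,5): no bracket -> illegal
(5,3): no bracket -> illegal
(5,4): no bracket -> illegal
(5,5): no bracket -> illegal
W mobility = 4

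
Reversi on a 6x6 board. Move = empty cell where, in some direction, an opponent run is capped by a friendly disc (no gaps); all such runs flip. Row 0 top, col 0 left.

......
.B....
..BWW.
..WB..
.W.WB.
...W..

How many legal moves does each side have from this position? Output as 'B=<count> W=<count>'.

-- B to move --
(1,2): no bracket -> illegal
(1,3): flips 1 -> legal
(1,4): no bracket -> illegal
(1,5): flips 1 -> legal
(2,1): no bracket -> illegal
(2,5): flips 2 -> legal
(3,0): no bracket -> illegal
(3,1): flips 1 -> legal
(3,4): no bracket -> illegal
(3,5): no bracket -> illegal
(4,0): no bracket -> illegal
(4,2): flips 2 -> legal
(5,0): no bracket -> illegal
(5,1): no bracket -> illegal
(5,2): no bracket -> illegal
(5,4): no bracket -> illegal
B mobility = 5
-- W to move --
(0,0): no bracket -> illegal
(0,1): no bracket -> illegal
(0,2): no bracket -> illegal
(1,0): no bracket -> illegal
(1,2): flips 1 -> legal
(1,3): no bracket -> illegal
(2,0): no bracket -> illegal
(2,1): flips 1 -> legal
(3,1): no bracket -> illegal
(3,4): flips 1 -> legal
(3,5): flips 1 -> legal
(4,2): flips 1 -> legal
(4,5): flips 1 -> legal
(5,4): no bracket -> illegal
(5,5): no bracket -> illegal
W mobility = 6

Answer: B=5 W=6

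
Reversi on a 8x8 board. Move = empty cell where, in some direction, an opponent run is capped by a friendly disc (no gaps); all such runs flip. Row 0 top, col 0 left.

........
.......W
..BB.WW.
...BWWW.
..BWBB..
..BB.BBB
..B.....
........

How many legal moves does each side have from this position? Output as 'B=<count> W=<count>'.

Answer: B=5 W=11

Derivation:
-- B to move --
(0,6): no bracket -> illegal
(0,7): no bracket -> illegal
(1,4): no bracket -> illegal
(1,5): flips 2 -> legal
(1,6): flips 3 -> legal
(2,4): flips 1 -> legal
(2,7): flips 1 -> legal
(3,2): no bracket -> illegal
(3,7): flips 3 -> legal
(4,6): no bracket -> illegal
(4,7): no bracket -> illegal
(5,4): no bracket -> illegal
B mobility = 5
-- W to move --
(1,1): no bracket -> illegal
(1,2): flips 1 -> legal
(1,3): flips 2 -> legal
(1,4): no bracket -> illegal
(2,1): no bracket -> illegal
(2,4): no bracket -> illegal
(3,1): no bracket -> illegal
(3,2): flips 1 -> legal
(4,1): flips 1 -> legal
(4,6): flips 2 -> legal
(4,7): no bracket -> illegal
(5,1): no bracket -> illegal
(5,4): flips 2 -> legal
(6,1): flips 1 -> legal
(6,3): flips 1 -> legal
(6,4): no bracket -> illegal
(6,5): flips 2 -> legal
(6,6): no bracket -> illegal
(6,7): flips 2 -> legal
(7,1): flips 3 -> legal
(7,2): no bracket -> illegal
(7,3): no bracket -> illegal
W mobility = 11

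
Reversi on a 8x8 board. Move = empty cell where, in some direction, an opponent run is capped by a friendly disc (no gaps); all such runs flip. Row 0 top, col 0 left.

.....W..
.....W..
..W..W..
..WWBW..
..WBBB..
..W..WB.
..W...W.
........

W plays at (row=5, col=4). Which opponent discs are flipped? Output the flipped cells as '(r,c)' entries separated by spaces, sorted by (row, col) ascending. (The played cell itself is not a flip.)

Answer: (4,3)

Derivation:
Dir NW: opp run (4,3) capped by W -> flip
Dir N: opp run (4,4) (3,4), next='.' -> no flip
Dir NE: opp run (4,5), next='.' -> no flip
Dir W: first cell '.' (not opp) -> no flip
Dir E: first cell 'W' (not opp) -> no flip
Dir SW: first cell '.' (not opp) -> no flip
Dir S: first cell '.' (not opp) -> no flip
Dir SE: first cell '.' (not opp) -> no flip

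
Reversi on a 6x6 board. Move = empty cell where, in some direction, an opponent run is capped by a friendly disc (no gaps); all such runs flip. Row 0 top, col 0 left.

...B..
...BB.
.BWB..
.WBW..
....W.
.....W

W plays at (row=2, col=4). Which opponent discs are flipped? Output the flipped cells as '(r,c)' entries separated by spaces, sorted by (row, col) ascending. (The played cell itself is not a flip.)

Dir NW: opp run (1,3), next='.' -> no flip
Dir N: opp run (1,4), next='.' -> no flip
Dir NE: first cell '.' (not opp) -> no flip
Dir W: opp run (2,3) capped by W -> flip
Dir E: first cell '.' (not opp) -> no flip
Dir SW: first cell 'W' (not opp) -> no flip
Dir S: first cell '.' (not opp) -> no flip
Dir SE: first cell '.' (not opp) -> no flip

Answer: (2,3)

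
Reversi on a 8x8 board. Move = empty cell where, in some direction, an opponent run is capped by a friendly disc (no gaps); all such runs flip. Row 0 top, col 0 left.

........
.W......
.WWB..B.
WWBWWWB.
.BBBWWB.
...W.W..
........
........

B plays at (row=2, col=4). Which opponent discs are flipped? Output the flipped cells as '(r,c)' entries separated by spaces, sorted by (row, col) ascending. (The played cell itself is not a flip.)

Dir NW: first cell '.' (not opp) -> no flip
Dir N: first cell '.' (not opp) -> no flip
Dir NE: first cell '.' (not opp) -> no flip
Dir W: first cell 'B' (not opp) -> no flip
Dir E: first cell '.' (not opp) -> no flip
Dir SW: opp run (3,3) capped by B -> flip
Dir S: opp run (3,4) (4,4), next='.' -> no flip
Dir SE: opp run (3,5) capped by B -> flip

Answer: (3,3) (3,5)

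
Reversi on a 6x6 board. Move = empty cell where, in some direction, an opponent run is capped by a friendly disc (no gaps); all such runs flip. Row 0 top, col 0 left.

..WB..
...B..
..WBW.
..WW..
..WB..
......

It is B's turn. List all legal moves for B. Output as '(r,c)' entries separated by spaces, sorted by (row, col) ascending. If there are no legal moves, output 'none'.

Answer: (0,1) (2,1) (2,5) (3,1) (3,5) (4,1)

Derivation:
(0,1): flips 1 -> legal
(1,1): no bracket -> illegal
(1,2): no bracket -> illegal
(1,4): no bracket -> illegal
(1,5): no bracket -> illegal
(2,1): flips 2 -> legal
(2,5): flips 1 -> legal
(3,1): flips 1 -> legal
(3,4): no bracket -> illegal
(3,5): flips 1 -> legal
(4,1): flips 2 -> legal
(4,4): no bracket -> illegal
(5,1): no bracket -> illegal
(5,2): no bracket -> illegal
(5,3): no bracket -> illegal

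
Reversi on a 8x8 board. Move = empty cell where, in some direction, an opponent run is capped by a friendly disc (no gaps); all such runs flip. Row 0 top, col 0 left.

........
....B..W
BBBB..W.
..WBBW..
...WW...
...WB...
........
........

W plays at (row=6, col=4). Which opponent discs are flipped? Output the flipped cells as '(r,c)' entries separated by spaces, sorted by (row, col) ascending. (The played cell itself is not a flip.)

Answer: (5,4)

Derivation:
Dir NW: first cell 'W' (not opp) -> no flip
Dir N: opp run (5,4) capped by W -> flip
Dir NE: first cell '.' (not opp) -> no flip
Dir W: first cell '.' (not opp) -> no flip
Dir E: first cell '.' (not opp) -> no flip
Dir SW: first cell '.' (not opp) -> no flip
Dir S: first cell '.' (not opp) -> no flip
Dir SE: first cell '.' (not opp) -> no flip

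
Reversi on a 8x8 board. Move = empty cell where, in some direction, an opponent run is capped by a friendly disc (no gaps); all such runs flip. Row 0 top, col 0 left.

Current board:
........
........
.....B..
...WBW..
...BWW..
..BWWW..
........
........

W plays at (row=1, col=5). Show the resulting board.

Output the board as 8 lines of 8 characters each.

Place W at (1,5); scan 8 dirs for brackets.
Dir NW: first cell '.' (not opp) -> no flip
Dir N: first cell '.' (not opp) -> no flip
Dir NE: first cell '.' (not opp) -> no flip
Dir W: first cell '.' (not opp) -> no flip
Dir E: first cell '.' (not opp) -> no flip
Dir SW: first cell '.' (not opp) -> no flip
Dir S: opp run (2,5) capped by W -> flip
Dir SE: first cell '.' (not opp) -> no flip
All flips: (2,5)

Answer: ........
.....W..
.....W..
...WBW..
...BWW..
..BWWW..
........
........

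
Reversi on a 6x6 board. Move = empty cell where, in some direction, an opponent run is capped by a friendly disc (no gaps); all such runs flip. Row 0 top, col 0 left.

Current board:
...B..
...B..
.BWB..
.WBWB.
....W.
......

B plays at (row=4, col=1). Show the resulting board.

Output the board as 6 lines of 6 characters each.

Place B at (4,1); scan 8 dirs for brackets.
Dir NW: first cell '.' (not opp) -> no flip
Dir N: opp run (3,1) capped by B -> flip
Dir NE: first cell 'B' (not opp) -> no flip
Dir W: first cell '.' (not opp) -> no flip
Dir E: first cell '.' (not opp) -> no flip
Dir SW: first cell '.' (not opp) -> no flip
Dir S: first cell '.' (not opp) -> no flip
Dir SE: first cell '.' (not opp) -> no flip
All flips: (3,1)

Answer: ...B..
...B..
.BWB..
.BBWB.
.B..W.
......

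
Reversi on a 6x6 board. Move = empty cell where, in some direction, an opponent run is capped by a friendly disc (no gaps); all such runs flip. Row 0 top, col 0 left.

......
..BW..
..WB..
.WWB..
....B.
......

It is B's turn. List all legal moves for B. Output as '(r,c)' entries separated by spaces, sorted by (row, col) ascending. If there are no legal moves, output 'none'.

(0,2): no bracket -> illegal
(0,3): flips 1 -> legal
(0,4): no bracket -> illegal
(1,1): flips 1 -> legal
(1,4): flips 1 -> legal
(2,0): no bracket -> illegal
(2,1): flips 1 -> legal
(2,4): no bracket -> illegal
(3,0): flips 2 -> legal
(4,0): no bracket -> illegal
(4,1): flips 1 -> legal
(4,2): flips 2 -> legal
(4,3): no bracket -> illegal

Answer: (0,3) (1,1) (1,4) (2,1) (3,0) (4,1) (4,2)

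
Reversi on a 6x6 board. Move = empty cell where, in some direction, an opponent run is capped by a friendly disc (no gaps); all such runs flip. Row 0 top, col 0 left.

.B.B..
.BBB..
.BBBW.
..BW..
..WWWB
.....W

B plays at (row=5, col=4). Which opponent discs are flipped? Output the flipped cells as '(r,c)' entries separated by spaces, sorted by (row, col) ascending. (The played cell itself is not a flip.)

Dir NW: opp run (4,3) capped by B -> flip
Dir N: opp run (4,4), next='.' -> no flip
Dir NE: first cell 'B' (not opp) -> no flip
Dir W: first cell '.' (not opp) -> no flip
Dir E: opp run (5,5), next=edge -> no flip
Dir SW: edge -> no flip
Dir S: edge -> no flip
Dir SE: edge -> no flip

Answer: (4,3)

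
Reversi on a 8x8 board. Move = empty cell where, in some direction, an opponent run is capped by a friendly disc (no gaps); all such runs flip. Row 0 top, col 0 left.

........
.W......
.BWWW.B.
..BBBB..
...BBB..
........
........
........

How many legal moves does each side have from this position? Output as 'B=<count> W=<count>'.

Answer: B=7 W=9

Derivation:
-- B to move --
(0,0): flips 2 -> legal
(0,1): flips 1 -> legal
(0,2): no bracket -> illegal
(1,0): no bracket -> illegal
(1,2): flips 2 -> legal
(1,3): flips 2 -> legal
(1,4): flips 2 -> legal
(1,5): flips 1 -> legal
(2,0): no bracket -> illegal
(2,5): flips 3 -> legal
(3,1): no bracket -> illegal
B mobility = 7
-- W to move --
(1,0): no bracket -> illegal
(1,2): no bracket -> illegal
(1,5): no bracket -> illegal
(1,6): no bracket -> illegal
(1,7): no bracket -> illegal
(2,0): flips 1 -> legal
(2,5): no bracket -> illegal
(2,7): no bracket -> illegal
(3,0): no bracket -> illegal
(3,1): flips 1 -> legal
(3,6): no bracket -> illegal
(3,7): no bracket -> illegal
(4,1): flips 1 -> legal
(4,2): flips 2 -> legal
(4,6): flips 1 -> legal
(5,2): no bracket -> illegal
(5,3): flips 2 -> legal
(5,4): flips 2 -> legal
(5,5): flips 2 -> legal
(5,6): flips 2 -> legal
W mobility = 9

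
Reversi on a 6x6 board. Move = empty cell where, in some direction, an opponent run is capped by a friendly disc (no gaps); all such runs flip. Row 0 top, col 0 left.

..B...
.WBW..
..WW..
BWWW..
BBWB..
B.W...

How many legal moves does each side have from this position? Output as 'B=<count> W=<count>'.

-- B to move --
(0,0): no bracket -> illegal
(0,1): no bracket -> illegal
(0,3): flips 3 -> legal
(0,4): flips 3 -> legal
(1,0): flips 1 -> legal
(1,4): flips 3 -> legal
(2,0): flips 1 -> legal
(2,1): flips 2 -> legal
(2,4): flips 1 -> legal
(3,4): flips 4 -> legal
(4,4): no bracket -> illegal
(5,1): no bracket -> illegal
(5,3): no bracket -> illegal
B mobility = 8
-- W to move --
(0,1): flips 1 -> legal
(0,3): no bracket -> illegal
(2,0): no bracket -> illegal
(2,1): no bracket -> illegal
(3,4): flips 1 -> legal
(4,4): flips 1 -> legal
(5,1): flips 1 -> legal
(5,3): flips 1 -> legal
(5,4): flips 1 -> legal
W mobility = 6

Answer: B=8 W=6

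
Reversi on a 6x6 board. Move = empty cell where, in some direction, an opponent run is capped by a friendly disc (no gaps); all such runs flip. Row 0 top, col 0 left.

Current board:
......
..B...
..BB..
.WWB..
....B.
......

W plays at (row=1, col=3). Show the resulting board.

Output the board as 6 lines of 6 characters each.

Place W at (1,3); scan 8 dirs for brackets.
Dir NW: first cell '.' (not opp) -> no flip
Dir N: first cell '.' (not opp) -> no flip
Dir NE: first cell '.' (not opp) -> no flip
Dir W: opp run (1,2), next='.' -> no flip
Dir E: first cell '.' (not opp) -> no flip
Dir SW: opp run (2,2) capped by W -> flip
Dir S: opp run (2,3) (3,3), next='.' -> no flip
Dir SE: first cell '.' (not opp) -> no flip
All flips: (2,2)

Answer: ......
..BW..
..WB..
.WWB..
....B.
......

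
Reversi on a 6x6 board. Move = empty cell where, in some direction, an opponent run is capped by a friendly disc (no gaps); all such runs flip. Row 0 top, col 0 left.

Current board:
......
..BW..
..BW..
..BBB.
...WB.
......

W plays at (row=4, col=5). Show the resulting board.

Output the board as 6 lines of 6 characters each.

Place W at (4,5); scan 8 dirs for brackets.
Dir NW: opp run (3,4) capped by W -> flip
Dir N: first cell '.' (not opp) -> no flip
Dir NE: edge -> no flip
Dir W: opp run (4,4) capped by W -> flip
Dir E: edge -> no flip
Dir SW: first cell '.' (not opp) -> no flip
Dir S: first cell '.' (not opp) -> no flip
Dir SE: edge -> no flip
All flips: (3,4) (4,4)

Answer: ......
..BW..
..BW..
..BBW.
...WWW
......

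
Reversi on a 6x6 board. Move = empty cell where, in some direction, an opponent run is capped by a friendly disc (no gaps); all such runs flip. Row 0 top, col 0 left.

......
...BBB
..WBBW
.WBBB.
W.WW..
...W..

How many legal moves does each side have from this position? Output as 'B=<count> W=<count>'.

-- B to move --
(1,1): flips 1 -> legal
(1,2): flips 1 -> legal
(2,0): no bracket -> illegal
(2,1): flips 1 -> legal
(3,0): flips 1 -> legal
(3,5): flips 1 -> legal
(4,1): no bracket -> illegal
(4,4): no bracket -> illegal
(5,0): no bracket -> illegal
(5,1): flips 1 -> legal
(5,2): flips 2 -> legal
(5,4): flips 1 -> legal
B mobility = 8
-- W to move --
(0,2): no bracket -> illegal
(0,3): flips 4 -> legal
(0,4): flips 1 -> legal
(0,5): flips 1 -> legal
(1,2): no bracket -> illegal
(2,1): flips 1 -> legal
(3,5): flips 3 -> legal
(4,1): no bracket -> illegal
(4,4): flips 1 -> legal
(4,5): no bracket -> illegal
W mobility = 6

Answer: B=8 W=6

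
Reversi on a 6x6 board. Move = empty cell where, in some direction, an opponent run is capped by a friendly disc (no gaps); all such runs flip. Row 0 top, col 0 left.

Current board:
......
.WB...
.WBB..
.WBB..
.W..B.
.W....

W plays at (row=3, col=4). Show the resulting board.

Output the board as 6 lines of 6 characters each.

Answer: ......
.WB...
.WBB..
.WWWW.
.W..B.
.W....

Derivation:
Place W at (3,4); scan 8 dirs for brackets.
Dir NW: opp run (2,3) (1,2), next='.' -> no flip
Dir N: first cell '.' (not opp) -> no flip
Dir NE: first cell '.' (not opp) -> no flip
Dir W: opp run (3,3) (3,2) capped by W -> flip
Dir E: first cell '.' (not opp) -> no flip
Dir SW: first cell '.' (not opp) -> no flip
Dir S: opp run (4,4), next='.' -> no flip
Dir SE: first cell '.' (not opp) -> no flip
All flips: (3,2) (3,3)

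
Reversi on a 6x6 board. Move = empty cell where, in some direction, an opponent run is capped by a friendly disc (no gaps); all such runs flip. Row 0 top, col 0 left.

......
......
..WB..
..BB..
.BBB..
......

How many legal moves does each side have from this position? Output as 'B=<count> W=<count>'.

-- B to move --
(1,1): flips 1 -> legal
(1,2): flips 1 -> legal
(1,3): no bracket -> illegal
(2,1): flips 1 -> legal
(3,1): no bracket -> illegal
B mobility = 3
-- W to move --
(1,2): no bracket -> illegal
(1,3): no bracket -> illegal
(1,4): no bracket -> illegal
(2,1): no bracket -> illegal
(2,4): flips 1 -> legal
(3,0): no bracket -> illegal
(3,1): no bracket -> illegal
(3,4): no bracket -> illegal
(4,0): no bracket -> illegal
(4,4): flips 1 -> legal
(5,0): no bracket -> illegal
(5,1): no bracket -> illegal
(5,2): flips 2 -> legal
(5,3): no bracket -> illegal
(5,4): no bracket -> illegal
W mobility = 3

Answer: B=3 W=3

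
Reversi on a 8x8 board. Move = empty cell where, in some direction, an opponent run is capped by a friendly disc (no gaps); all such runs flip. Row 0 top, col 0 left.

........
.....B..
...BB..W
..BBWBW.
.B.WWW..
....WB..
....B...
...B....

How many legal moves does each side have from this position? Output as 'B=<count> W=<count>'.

Answer: B=4 W=12

Derivation:
-- B to move --
(1,6): no bracket -> illegal
(1,7): no bracket -> illegal
(2,5): no bracket -> illegal
(2,6): no bracket -> illegal
(3,7): flips 1 -> legal
(4,2): no bracket -> illegal
(4,6): no bracket -> illegal
(4,7): no bracket -> illegal
(5,2): no bracket -> illegal
(5,3): flips 3 -> legal
(5,6): flips 2 -> legal
(6,3): no bracket -> illegal
(6,5): flips 2 -> legal
B mobility = 4
-- W to move --
(0,4): no bracket -> illegal
(0,5): no bracket -> illegal
(0,6): no bracket -> illegal
(1,2): flips 1 -> legal
(1,3): flips 2 -> legal
(1,4): flips 1 -> legal
(1,6): no bracket -> illegal
(2,1): flips 1 -> legal
(2,2): flips 1 -> legal
(2,5): flips 1 -> legal
(2,6): flips 1 -> legal
(3,0): no bracket -> illegal
(3,1): flips 2 -> legal
(4,0): no bracket -> illegal
(4,2): no bracket -> illegal
(4,6): no bracket -> illegal
(5,0): no bracket -> illegal
(5,1): no bracket -> illegal
(5,2): no bracket -> illegal
(5,3): no bracket -> illegal
(5,6): flips 1 -> legal
(6,2): no bracket -> illegal
(6,3): no bracket -> illegal
(6,5): flips 1 -> legal
(6,6): flips 1 -> legal
(7,2): no bracket -> illegal
(7,4): flips 1 -> legal
(7,5): no bracket -> illegal
W mobility = 12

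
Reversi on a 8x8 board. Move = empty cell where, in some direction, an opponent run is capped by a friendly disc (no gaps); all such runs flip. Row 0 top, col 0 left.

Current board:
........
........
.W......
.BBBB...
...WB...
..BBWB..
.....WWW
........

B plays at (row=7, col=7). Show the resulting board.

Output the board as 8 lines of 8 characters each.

Answer: ........
........
.W......
.BBBB...
...WB...
..BBWB..
.....WBW
.......B

Derivation:
Place B at (7,7); scan 8 dirs for brackets.
Dir NW: opp run (6,6) capped by B -> flip
Dir N: opp run (6,7), next='.' -> no flip
Dir NE: edge -> no flip
Dir W: first cell '.' (not opp) -> no flip
Dir E: edge -> no flip
Dir SW: edge -> no flip
Dir S: edge -> no flip
Dir SE: edge -> no flip
All flips: (6,6)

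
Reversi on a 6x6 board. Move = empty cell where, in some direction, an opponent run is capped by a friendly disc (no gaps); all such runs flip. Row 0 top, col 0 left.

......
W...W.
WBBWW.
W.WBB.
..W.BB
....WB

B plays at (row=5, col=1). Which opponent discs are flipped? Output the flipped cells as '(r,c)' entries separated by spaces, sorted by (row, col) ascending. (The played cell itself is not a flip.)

Dir NW: first cell '.' (not opp) -> no flip
Dir N: first cell '.' (not opp) -> no flip
Dir NE: opp run (4,2) capped by B -> flip
Dir W: first cell '.' (not opp) -> no flip
Dir E: first cell '.' (not opp) -> no flip
Dir SW: edge -> no flip
Dir S: edge -> no flip
Dir SE: edge -> no flip

Answer: (4,2)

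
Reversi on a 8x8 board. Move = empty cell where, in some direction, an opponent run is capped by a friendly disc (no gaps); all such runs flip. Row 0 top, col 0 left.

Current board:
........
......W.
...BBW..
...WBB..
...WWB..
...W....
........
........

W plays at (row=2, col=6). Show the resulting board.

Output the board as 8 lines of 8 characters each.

Answer: ........
......W.
...BBWW.
...WBW..
...WWB..
...W....
........
........

Derivation:
Place W at (2,6); scan 8 dirs for brackets.
Dir NW: first cell '.' (not opp) -> no flip
Dir N: first cell 'W' (not opp) -> no flip
Dir NE: first cell '.' (not opp) -> no flip
Dir W: first cell 'W' (not opp) -> no flip
Dir E: first cell '.' (not opp) -> no flip
Dir SW: opp run (3,5) capped by W -> flip
Dir S: first cell '.' (not opp) -> no flip
Dir SE: first cell '.' (not opp) -> no flip
All flips: (3,5)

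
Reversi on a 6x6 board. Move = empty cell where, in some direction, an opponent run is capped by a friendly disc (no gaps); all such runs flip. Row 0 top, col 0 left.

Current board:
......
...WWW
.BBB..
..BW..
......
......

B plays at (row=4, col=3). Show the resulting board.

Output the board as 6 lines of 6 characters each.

Place B at (4,3); scan 8 dirs for brackets.
Dir NW: first cell 'B' (not opp) -> no flip
Dir N: opp run (3,3) capped by B -> flip
Dir NE: first cell '.' (not opp) -> no flip
Dir W: first cell '.' (not opp) -> no flip
Dir E: first cell '.' (not opp) -> no flip
Dir SW: first cell '.' (not opp) -> no flip
Dir S: first cell '.' (not opp) -> no flip
Dir SE: first cell '.' (not opp) -> no flip
All flips: (3,3)

Answer: ......
...WWW
.BBB..
..BB..
...B..
......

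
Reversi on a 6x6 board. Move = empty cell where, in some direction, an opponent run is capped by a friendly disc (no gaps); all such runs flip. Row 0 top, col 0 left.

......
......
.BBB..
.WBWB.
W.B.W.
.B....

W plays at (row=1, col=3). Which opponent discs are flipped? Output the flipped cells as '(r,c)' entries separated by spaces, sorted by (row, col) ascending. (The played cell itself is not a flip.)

Dir NW: first cell '.' (not opp) -> no flip
Dir N: first cell '.' (not opp) -> no flip
Dir NE: first cell '.' (not opp) -> no flip
Dir W: first cell '.' (not opp) -> no flip
Dir E: first cell '.' (not opp) -> no flip
Dir SW: opp run (2,2) capped by W -> flip
Dir S: opp run (2,3) capped by W -> flip
Dir SE: first cell '.' (not opp) -> no flip

Answer: (2,2) (2,3)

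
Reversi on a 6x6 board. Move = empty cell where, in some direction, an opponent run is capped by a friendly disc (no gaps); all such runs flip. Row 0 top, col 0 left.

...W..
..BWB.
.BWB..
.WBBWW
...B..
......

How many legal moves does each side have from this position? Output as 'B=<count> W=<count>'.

-- B to move --
(0,2): no bracket -> illegal
(0,4): no bracket -> illegal
(1,1): flips 1 -> legal
(2,0): no bracket -> illegal
(2,4): no bracket -> illegal
(2,5): flips 1 -> legal
(3,0): flips 1 -> legal
(4,0): no bracket -> illegal
(4,1): flips 1 -> legal
(4,2): no bracket -> illegal
(4,4): no bracket -> illegal
(4,5): flips 1 -> legal
B mobility = 5
-- W to move --
(0,1): flips 2 -> legal
(0,2): flips 1 -> legal
(0,4): no bracket -> illegal
(0,5): no bracket -> illegal
(1,0): no bracket -> illegal
(1,1): flips 2 -> legal
(1,5): flips 1 -> legal
(2,0): flips 1 -> legal
(2,4): flips 1 -> legal
(2,5): flips 1 -> legal
(3,0): flips 2 -> legal
(4,1): no bracket -> illegal
(4,2): flips 1 -> legal
(4,4): flips 1 -> legal
(5,2): flips 1 -> legal
(5,3): flips 3 -> legal
(5,4): no bracket -> illegal
W mobility = 12

Answer: B=5 W=12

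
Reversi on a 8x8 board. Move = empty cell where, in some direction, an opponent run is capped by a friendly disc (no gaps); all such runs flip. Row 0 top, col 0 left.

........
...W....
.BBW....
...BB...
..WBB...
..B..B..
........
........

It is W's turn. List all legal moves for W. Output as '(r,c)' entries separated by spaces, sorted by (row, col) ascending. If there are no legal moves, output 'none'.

Answer: (2,0) (2,4) (3,1) (4,5) (5,3) (6,2)

Derivation:
(1,0): no bracket -> illegal
(1,1): no bracket -> illegal
(1,2): no bracket -> illegal
(2,0): flips 2 -> legal
(2,4): flips 1 -> legal
(2,5): no bracket -> illegal
(3,0): no bracket -> illegal
(3,1): flips 1 -> legal
(3,2): no bracket -> illegal
(3,5): no bracket -> illegal
(4,1): no bracket -> illegal
(4,5): flips 3 -> legal
(4,6): no bracket -> illegal
(5,1): no bracket -> illegal
(5,3): flips 2 -> legal
(5,4): no bracket -> illegal
(5,6): no bracket -> illegal
(6,1): no bracket -> illegal
(6,2): flips 1 -> legal
(6,3): no bracket -> illegal
(6,4): no bracket -> illegal
(6,5): no bracket -> illegal
(6,6): no bracket -> illegal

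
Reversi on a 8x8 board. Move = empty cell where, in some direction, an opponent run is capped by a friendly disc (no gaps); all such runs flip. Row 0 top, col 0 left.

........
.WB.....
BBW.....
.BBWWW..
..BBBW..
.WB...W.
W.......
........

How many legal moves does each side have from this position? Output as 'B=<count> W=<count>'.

-- B to move --
(0,0): flips 3 -> legal
(0,1): flips 1 -> legal
(0,2): flips 1 -> legal
(1,0): flips 1 -> legal
(1,3): flips 1 -> legal
(2,3): flips 2 -> legal
(2,4): flips 2 -> legal
(2,5): flips 1 -> legal
(2,6): flips 1 -> legal
(3,6): flips 3 -> legal
(4,0): no bracket -> illegal
(4,1): no bracket -> illegal
(4,6): flips 1 -> legal
(4,7): no bracket -> illegal
(5,0): flips 1 -> legal
(5,4): no bracket -> illegal
(5,5): no bracket -> illegal
(5,7): no bracket -> illegal
(6,1): no bracket -> illegal
(6,2): no bracket -> illegal
(6,5): no bracket -> illegal
(6,6): no bracket -> illegal
(6,7): no bracket -> illegal
(7,0): no bracket -> illegal
(7,1): no bracket -> illegal
B mobility = 12
-- W to move --
(0,1): no bracket -> illegal
(0,2): flips 1 -> legal
(0,3): no bracket -> illegal
(1,0): no bracket -> illegal
(1,3): flips 1 -> legal
(2,3): no bracket -> illegal
(3,0): flips 2 -> legal
(4,0): flips 1 -> legal
(4,1): flips 5 -> legal
(5,3): flips 3 -> legal
(5,4): flips 1 -> legal
(5,5): flips 1 -> legal
(6,1): flips 2 -> legal
(6,2): flips 3 -> legal
(6,3): no bracket -> illegal
W mobility = 10

Answer: B=12 W=10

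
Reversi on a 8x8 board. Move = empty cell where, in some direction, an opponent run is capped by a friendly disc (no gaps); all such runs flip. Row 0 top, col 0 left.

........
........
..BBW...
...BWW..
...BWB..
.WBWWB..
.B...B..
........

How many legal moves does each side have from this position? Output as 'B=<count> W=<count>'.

Answer: B=6 W=14

Derivation:
-- B to move --
(1,3): no bracket -> illegal
(1,4): no bracket -> illegal
(1,5): flips 1 -> legal
(2,5): flips 3 -> legal
(2,6): no bracket -> illegal
(3,6): flips 2 -> legal
(4,0): no bracket -> illegal
(4,1): flips 1 -> legal
(4,2): no bracket -> illegal
(4,6): no bracket -> illegal
(5,0): flips 1 -> legal
(6,0): no bracket -> illegal
(6,2): no bracket -> illegal
(6,3): flips 2 -> legal
(6,4): no bracket -> illegal
B mobility = 6
-- W to move --
(1,1): flips 2 -> legal
(1,2): flips 1 -> legal
(1,3): flips 3 -> legal
(1,4): no bracket -> illegal
(2,1): flips 2 -> legal
(3,1): no bracket -> illegal
(3,2): flips 2 -> legal
(3,6): flips 1 -> legal
(4,1): no bracket -> illegal
(4,2): flips 2 -> legal
(4,6): flips 1 -> legal
(5,0): no bracket -> illegal
(5,6): flips 2 -> legal
(6,0): no bracket -> illegal
(6,2): no bracket -> illegal
(6,3): no bracket -> illegal
(6,4): no bracket -> illegal
(6,6): flips 1 -> legal
(7,0): flips 3 -> legal
(7,1): flips 1 -> legal
(7,2): no bracket -> illegal
(7,4): no bracket -> illegal
(7,5): flips 3 -> legal
(7,6): flips 1 -> legal
W mobility = 14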